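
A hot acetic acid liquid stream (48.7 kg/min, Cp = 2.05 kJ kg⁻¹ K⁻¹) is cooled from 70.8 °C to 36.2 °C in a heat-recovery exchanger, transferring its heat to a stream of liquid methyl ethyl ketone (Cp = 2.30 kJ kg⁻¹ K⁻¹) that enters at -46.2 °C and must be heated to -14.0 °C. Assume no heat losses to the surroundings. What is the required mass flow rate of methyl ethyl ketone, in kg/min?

Heat released by hot stream: Q = 48.7 × 2.05 × (70.8 − 36.2) = 3454.3 kJ/min
Energy balance on cold side (adiabatic exchanger): Q = ṁ_c·Cp_c·(T_c,out − T_c,in)
ṁ_c = 3454.3 / [2.30 × (-14.0 − -46.2)] = 46.642 kg/min

ṁ_c = 46.6 kg/min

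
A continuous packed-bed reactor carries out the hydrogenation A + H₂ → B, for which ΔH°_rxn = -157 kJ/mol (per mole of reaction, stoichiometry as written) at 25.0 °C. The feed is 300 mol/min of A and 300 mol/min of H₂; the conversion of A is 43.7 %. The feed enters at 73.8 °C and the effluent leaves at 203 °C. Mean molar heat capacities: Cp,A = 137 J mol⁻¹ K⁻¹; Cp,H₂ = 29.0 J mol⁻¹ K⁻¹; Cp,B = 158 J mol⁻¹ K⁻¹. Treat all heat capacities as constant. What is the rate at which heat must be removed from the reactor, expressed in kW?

Extent of reaction ξ = 0.437 × 300 = 131.1 mol/min
Reaction term: ξ·ΔH°_rxn = 131.1 × -157 = -20583 kJ/min
Sensible, feed 73.8→25 °C: -2430.2 kJ/min
Outlet flows (mol/min): A 168.9, H₂ 168.9, B 131.1
Sensible, products 25→203 °C: 8677.7 kJ/min
Q = ΔH = -14335 kJ/min = -238.92 kW
Heat removed = 238.92 kW

Q_out = 239 kW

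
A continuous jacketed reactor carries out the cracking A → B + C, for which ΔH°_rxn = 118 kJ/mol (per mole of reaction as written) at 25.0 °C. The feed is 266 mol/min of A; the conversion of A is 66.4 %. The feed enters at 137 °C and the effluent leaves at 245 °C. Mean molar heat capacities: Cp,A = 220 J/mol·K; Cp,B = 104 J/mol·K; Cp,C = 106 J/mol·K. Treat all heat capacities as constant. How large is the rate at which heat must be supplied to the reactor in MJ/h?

Q_in = 1610 MJ/h

Extent of reaction ξ = 0.664 × 266 = 176.62 mol/min
Reaction term: ξ·ΔH°_rxn = 176.62 × 118 = 20842 kJ/min
Sensible, feed 137→25 °C: -6554.2 kJ/min
Outlet flows (mol/min): A 89.376, B 176.62, C 176.62
Sensible, products 25→245 °C: 12486 kJ/min
Q = ΔH = 26773 kJ/min = 446.22 kW
Heat supplied = 1606.4 MJ/h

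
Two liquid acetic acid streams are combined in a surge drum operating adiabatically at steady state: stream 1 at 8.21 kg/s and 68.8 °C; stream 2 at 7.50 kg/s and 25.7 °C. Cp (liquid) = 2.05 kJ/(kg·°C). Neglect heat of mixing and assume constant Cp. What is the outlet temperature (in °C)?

Energy balance with Q = 0: Σ ṁᵢCp,ᵢ(T_out − Tᵢ) = 0
Σ ṁᵢCp,ᵢTᵢ = 8.21×2.05×68.8 + 7.50×2.05×25.7 = 1553.1
Σ ṁᵢCp,ᵢ = 8.21×2.05 + 7.50×2.05 = 32.206
T_out = 1553.1 / 32.206 = 48.224 °C

T_out = 48.2 °C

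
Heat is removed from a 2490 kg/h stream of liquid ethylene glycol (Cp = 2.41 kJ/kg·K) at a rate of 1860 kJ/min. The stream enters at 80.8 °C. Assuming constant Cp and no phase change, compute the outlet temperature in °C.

Q = 1860 kJ/min = 111600 kJ/h
ΔT = Q/(ṁ·Cp) = 111600/(2490×2.41) = 18.597 K
T_out = 80.8 − 18.597 = 62.203 °C

T_out = 62.2 °C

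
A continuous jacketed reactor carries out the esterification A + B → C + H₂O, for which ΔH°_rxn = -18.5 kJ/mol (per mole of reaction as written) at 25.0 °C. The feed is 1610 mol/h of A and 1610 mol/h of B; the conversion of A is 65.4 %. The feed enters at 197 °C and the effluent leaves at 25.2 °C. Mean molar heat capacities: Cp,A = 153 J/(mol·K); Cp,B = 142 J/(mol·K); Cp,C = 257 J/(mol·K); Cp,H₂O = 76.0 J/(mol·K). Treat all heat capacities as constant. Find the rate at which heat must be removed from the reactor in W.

Q_out = 28100 W

Extent of reaction ξ = 0.654 × 1610 = 1052.9 mol/h
Reaction term: ξ·ΔH°_rxn = 1052.9 × -18.5 = -19479 kJ/h
Sensible, feed 197→25 °C: -81691 kJ/h
Outlet flows (mol/h): A 557.06, B 557.06, C 1052.9, H₂O 1052.9
Sensible, products 25→25.2 °C: 102.99 kJ/h
Q = ΔH = -101070 kJ/h = -28.074 kW
Heat removed = 28074 W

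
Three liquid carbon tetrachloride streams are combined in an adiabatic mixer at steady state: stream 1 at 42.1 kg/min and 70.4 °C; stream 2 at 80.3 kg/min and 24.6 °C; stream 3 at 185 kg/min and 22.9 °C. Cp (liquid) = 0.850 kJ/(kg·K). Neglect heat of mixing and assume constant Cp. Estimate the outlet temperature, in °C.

T_out = 29.8 °C

No heat crosses the boundary, so H_out = H_in.
Σ ṁᵢCp,ᵢTᵢ = 42.1×0.850×70.4 + 80.3×0.850×24.6 + 185×0.850×22.9 = 7799.4
Σ ṁᵢCp,ᵢ = 42.1×0.850 + 80.3×0.850 + 185×0.850 = 261.29
T_out = 7799.4 / 261.29 = 29.849 °C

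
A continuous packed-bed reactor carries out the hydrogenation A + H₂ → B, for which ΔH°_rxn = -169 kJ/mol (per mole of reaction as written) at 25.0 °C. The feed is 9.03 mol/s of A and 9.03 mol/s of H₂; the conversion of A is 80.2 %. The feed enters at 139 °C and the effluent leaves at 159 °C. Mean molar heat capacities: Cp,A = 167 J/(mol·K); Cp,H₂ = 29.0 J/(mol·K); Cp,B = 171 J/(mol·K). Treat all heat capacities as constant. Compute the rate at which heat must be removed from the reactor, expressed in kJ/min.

Extent of reaction ξ = 0.802 × 9.03 = 7.2421 mol/s
Reaction term: ξ·ΔH°_rxn = 7.2421 × -169 = -1223.9 kJ/s
Sensible, feed 139→25 °C: -201.77 kJ/s
Outlet flows (mol/s): A 1.7879, H₂ 1.7879, B 7.2421
Sensible, products 25→159 °C: 212.9 kJ/s
Q = ΔH = -1212.8 kJ/s = -1212.8 kW
Heat removed = 72766 kJ/min

Q_out = 72800 kJ/min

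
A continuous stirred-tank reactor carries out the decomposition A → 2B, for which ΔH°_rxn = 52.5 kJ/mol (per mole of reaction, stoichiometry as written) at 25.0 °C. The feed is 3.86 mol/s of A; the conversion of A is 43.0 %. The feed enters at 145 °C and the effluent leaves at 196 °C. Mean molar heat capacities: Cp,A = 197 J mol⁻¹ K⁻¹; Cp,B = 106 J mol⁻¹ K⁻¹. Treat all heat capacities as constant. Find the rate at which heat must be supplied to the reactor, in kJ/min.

Q_in = 7810 kJ/min

Extent of reaction ξ = 0.430 × 3.86 = 1.6598 mol/s
Reaction term: ξ·ΔH°_rxn = 1.6598 × 52.5 = 87.139 kJ/s
Sensible, feed 145→25 °C: -91.25 kJ/s
Outlet flows (mol/s): A 2.2002, B 3.3196
Sensible, products 25→196 °C: 134.29 kJ/s
Q = ΔH = 130.18 kJ/s = 130.18 kW
Heat supplied = 7810.7 kJ/min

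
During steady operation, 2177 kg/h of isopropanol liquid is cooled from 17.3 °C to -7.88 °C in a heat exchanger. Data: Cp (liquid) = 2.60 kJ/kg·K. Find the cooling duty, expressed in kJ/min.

Q_c = 2380 kJ/min

Q = ṁ·Cp·ΔT = 2177 × 2.60 × (-7.88 − 17.3) = -142520 kJ/h
Converting: 142520 / 3600 s = 39.59 kW
Cooling duty = 2375.4 kJ/min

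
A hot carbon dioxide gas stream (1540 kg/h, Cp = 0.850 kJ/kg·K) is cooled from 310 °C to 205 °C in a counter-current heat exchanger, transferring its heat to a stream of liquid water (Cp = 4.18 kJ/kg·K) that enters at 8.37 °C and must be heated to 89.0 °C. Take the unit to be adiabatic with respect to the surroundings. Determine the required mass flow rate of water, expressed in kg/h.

ṁ_c = 408 kg/h

Heat released by hot stream: Q = 1540 × 0.850 × (310 − 205) = 137440 kJ/h
Energy balance on cold side (adiabatic exchanger): Q = ṁ_c·Cp_c·(T_c,out − T_c,in)
ṁ_c = 137440 / [4.18 × (89.0 − 8.37)] = 407.81 kg/h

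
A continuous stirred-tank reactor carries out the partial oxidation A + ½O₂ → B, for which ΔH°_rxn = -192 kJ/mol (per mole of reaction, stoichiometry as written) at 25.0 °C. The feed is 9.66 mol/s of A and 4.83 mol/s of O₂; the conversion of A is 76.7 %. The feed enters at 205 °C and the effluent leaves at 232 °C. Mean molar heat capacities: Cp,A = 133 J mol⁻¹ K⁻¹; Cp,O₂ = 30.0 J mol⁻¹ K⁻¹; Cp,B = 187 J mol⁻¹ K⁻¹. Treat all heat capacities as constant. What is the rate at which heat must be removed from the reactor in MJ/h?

Extent of reaction ξ = 0.767 × 9.66 = 7.4092 mol/s
Reaction term: ξ·ΔH°_rxn = 7.4092 × -192 = -1422.6 kJ/s
Sensible, feed 205→25 °C: -257.34 kJ/s
Outlet flows (mol/s): A 2.2508, O₂ 1.1254, B 7.4092
Sensible, products 25→232 °C: 355.76 kJ/s
Q = ΔH = -1324.2 kJ/s = -1324.2 kW
Heat removed = 4767 MJ/h

Q_out = 4770 MJ/h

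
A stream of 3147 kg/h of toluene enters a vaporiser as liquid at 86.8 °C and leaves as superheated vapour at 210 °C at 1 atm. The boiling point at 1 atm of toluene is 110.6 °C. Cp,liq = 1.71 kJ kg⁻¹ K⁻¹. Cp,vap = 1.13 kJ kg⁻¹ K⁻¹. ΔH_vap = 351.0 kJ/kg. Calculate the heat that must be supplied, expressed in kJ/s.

Q = 441 kJ/s

liquid 86.8→110.6 °C: 40.698 kJ/kg
vaporisation at 110.6 °C: 351 kJ/kg
vapour 110.6→210 °C: 112.32 kJ/kg
Δh = 40.698 + 351 + 112.32 = 504.02 kJ/kg
Q = ṁ·Δh = 3147 kg/h × 504.02 kJ/kg = 1.5862e+06 kJ/h
|Q| = 440.6 kW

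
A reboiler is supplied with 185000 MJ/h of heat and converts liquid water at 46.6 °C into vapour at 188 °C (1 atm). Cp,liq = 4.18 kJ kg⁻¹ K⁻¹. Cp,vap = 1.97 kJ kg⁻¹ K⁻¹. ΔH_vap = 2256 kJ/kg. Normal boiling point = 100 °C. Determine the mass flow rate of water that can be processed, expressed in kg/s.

ṁ = 19.4 kg/s

Δh = 4.18×(100−46.6) + 2256 + 1.97×(188−100) = 2652.6 kJ/kg
Q = 185000 MJ/h = 51389 kJ/s = 51389 kJ/s
ṁ = Q/Δh = 51389 / 2652.6 = 19.373 kg/s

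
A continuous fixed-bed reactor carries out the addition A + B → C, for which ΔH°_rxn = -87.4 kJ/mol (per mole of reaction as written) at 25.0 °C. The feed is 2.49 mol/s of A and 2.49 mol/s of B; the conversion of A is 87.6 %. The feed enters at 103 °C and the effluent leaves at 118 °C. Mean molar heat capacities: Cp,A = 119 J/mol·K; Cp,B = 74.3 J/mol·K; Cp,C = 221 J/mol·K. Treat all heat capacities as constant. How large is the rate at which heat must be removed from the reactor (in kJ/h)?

Extent of reaction ξ = 0.876 × 2.49 = 2.1812 mol/s
Reaction term: ξ·ΔH°_rxn = 2.1812 × -87.4 = -190.64 kJ/s
Sensible, feed 103→25 °C: -37.543 kJ/s
Outlet flows (mol/s): A 0.30876, B 0.30876, C 2.1812
Sensible, products 25→118 °C: 50.382 kJ/s
Q = ΔH = -177.8 kJ/s = -177.8 kW
Heat removed = 640090 kJ/h

Q_out = 640000 kJ/h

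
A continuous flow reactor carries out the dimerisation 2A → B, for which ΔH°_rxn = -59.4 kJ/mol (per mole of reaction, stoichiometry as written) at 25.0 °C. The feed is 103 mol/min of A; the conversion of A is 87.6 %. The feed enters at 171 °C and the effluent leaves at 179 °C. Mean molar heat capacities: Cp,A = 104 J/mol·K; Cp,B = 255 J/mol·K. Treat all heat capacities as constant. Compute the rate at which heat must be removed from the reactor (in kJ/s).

Q_out = 37.8 kJ/s

Extent of reaction ξ = 0.876 × 103 / 2 = 45.114 mol/min
Reaction term: ξ·ΔH°_rxn = 45.114 × -59.4 = -2679.8 kJ/min
Sensible, feed 171→25 °C: -1564 kJ/min
Outlet flows (mol/min): A 12.772, B 45.114
Sensible, products 25→179 °C: 1976.2 kJ/min
Q = ΔH = -2267.5 kJ/min = -37.792 kW
Heat removed = 37.792 kJ/s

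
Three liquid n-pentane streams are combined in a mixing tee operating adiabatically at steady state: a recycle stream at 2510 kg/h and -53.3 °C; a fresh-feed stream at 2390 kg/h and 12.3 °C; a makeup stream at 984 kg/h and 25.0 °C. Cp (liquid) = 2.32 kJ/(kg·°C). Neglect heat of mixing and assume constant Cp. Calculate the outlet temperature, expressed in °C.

T_out = -13.6 °C

No heat crosses the boundary, so H_out = H_in.
Σ ṁᵢCp,ᵢTᵢ = 2510×2.32×-53.3 + 2390×2.32×12.3 + 984×2.32×25.0 = -185100
Σ ṁᵢCp,ᵢ = 2510×2.32 + 2390×2.32 + 984×2.32 = 13651
T_out = -185100 / 13651 = -13.56 °C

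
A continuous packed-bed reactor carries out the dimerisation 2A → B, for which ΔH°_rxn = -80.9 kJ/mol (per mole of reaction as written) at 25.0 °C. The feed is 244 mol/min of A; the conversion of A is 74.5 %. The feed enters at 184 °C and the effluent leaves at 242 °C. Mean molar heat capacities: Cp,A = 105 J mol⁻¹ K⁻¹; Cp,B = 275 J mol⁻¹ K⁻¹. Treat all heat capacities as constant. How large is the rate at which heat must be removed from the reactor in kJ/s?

Extent of reaction ξ = 0.745 × 244 / 2 = 90.89 mol/min
Reaction term: ξ·ΔH°_rxn = 90.89 × -80.9 = -7353 kJ/min
Sensible, feed 184→25 °C: -4073.6 kJ/min
Outlet flows (mol/min): A 62.22, B 90.89
Sensible, products 25→242 °C: 6841.5 kJ/min
Q = ΔH = -4585 kJ/min = -76.417 kW
Heat removed = 76.417 kJ/s

Q_out = 76.4 kJ/s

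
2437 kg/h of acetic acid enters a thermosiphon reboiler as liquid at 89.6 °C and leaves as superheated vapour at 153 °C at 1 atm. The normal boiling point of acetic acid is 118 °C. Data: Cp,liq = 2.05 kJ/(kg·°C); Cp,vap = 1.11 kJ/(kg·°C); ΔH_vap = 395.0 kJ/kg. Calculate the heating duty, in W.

Q = 333000 W

liquid 89.6→118 °C: 58.22 kJ/kg
vaporisation at 118 °C: 395 kJ/kg
vapour 118→153 °C: 38.85 kJ/kg
Δh = 58.22 + 395 + 38.85 = 492.07 kJ/kg
Q = ṁ·Δh = 2437 kg/h × 492.07 kJ/kg = 1.1992e+06 kJ/h
|Q| = 333.1 kW = 333100 W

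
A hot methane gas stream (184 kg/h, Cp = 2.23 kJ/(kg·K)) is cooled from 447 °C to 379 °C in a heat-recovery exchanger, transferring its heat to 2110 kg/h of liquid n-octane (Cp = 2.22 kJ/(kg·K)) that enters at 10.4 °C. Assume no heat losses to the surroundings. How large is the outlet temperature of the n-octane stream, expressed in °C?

Heat released by hot stream: Q = 184 × 2.23 × (447 − 379) = 27902 kJ/h
Energy balance on cold side (adiabatic exchanger): Q = ṁ_c·Cp_c·(T_c,out − T_c,in)
T_c,out = 10.4 + 27902/(2110 × 2.22) = 16.357 °C

T_c,out = 16.4 °C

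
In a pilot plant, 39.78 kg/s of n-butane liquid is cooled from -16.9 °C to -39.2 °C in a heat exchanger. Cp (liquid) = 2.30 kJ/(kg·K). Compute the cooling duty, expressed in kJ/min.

Q = ṁ·Cp·ΔT = 39.78 × 2.30 × (-39.2 − -16.9) = -2040.3 kJ/s
Cooling duty = 122420 kJ/min

Q_c = 122000 kJ/min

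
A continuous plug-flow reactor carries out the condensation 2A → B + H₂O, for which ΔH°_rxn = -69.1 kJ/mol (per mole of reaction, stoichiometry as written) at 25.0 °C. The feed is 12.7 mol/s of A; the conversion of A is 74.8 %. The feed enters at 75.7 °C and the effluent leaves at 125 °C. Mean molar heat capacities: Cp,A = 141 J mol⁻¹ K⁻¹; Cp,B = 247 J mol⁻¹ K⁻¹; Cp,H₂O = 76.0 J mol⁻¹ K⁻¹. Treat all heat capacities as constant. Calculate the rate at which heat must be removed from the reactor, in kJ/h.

Extent of reaction ξ = 0.748 × 12.7 / 2 = 4.7498 mol/s
Reaction term: ξ·ΔH°_rxn = 4.7498 × -69.1 = -328.21 kJ/s
Sensible, feed 75.7→25 °C: -90.788 kJ/s
Outlet flows (mol/s): A 3.2004, B 4.7498, H₂O 4.7498
Sensible, products 25→125 °C: 198.54 kJ/s
Q = ΔH = -220.46 kJ/s = -220.46 kW
Heat removed = 793640 kJ/h

Q_out = 794000 kJ/h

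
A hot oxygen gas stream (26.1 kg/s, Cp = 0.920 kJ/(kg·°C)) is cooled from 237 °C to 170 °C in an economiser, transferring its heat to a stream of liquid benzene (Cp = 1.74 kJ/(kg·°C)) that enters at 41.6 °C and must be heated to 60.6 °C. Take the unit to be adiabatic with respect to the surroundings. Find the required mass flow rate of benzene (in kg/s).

Heat released by hot stream: Q = 26.1 × 0.920 × (237 − 170) = 1608.8 kJ/s
Energy balance on cold side (adiabatic exchanger): Q = ṁ_c·Cp_c·(T_c,out − T_c,in)
ṁ_c = 1608.8 / [1.74 × (60.6 − 41.6)] = 48.663 kg/s

ṁ_c = 48.7 kg/s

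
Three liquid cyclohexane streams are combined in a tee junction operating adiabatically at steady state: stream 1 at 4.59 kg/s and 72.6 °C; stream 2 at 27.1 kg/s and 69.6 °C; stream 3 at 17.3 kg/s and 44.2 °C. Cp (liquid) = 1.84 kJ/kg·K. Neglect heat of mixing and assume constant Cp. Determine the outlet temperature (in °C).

No heat crosses the boundary, so H_out = H_in.
Σ ṁᵢCp,ᵢTᵢ = 4.59×1.84×72.6 + 27.1×1.84×69.6 + 17.3×1.84×44.2 = 5490.7
Σ ṁᵢCp,ᵢ = 4.59×1.84 + 27.1×1.84 + 17.3×1.84 = 90.142
T_out = 5490.7 / 90.142 = 60.911 °C

T_out = 60.9 °C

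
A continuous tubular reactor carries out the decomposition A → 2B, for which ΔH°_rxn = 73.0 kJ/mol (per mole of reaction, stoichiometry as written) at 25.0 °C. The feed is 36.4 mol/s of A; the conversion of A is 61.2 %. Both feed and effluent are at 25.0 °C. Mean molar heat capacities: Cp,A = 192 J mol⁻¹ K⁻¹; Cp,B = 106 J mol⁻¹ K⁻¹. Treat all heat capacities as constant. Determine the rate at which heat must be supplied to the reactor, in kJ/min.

Extent of reaction ξ = 0.612 × 36.4 = 22.277 mol/s
Reaction term: ξ·ΔH°_rxn = 22.277 × 73.0 = 1626.2 kJ/s
Q = ΔH = 1626.2 kJ/s = 1626.2 kW
Heat supplied = 97572 kJ/min

Q_in = 97600 kJ/min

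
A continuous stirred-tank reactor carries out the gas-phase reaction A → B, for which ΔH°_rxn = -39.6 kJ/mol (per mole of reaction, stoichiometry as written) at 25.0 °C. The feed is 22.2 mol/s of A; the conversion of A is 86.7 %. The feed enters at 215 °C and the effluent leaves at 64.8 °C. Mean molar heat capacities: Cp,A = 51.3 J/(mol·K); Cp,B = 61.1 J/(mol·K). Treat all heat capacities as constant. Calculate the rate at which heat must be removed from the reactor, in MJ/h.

Q_out = 3330 MJ/h

Extent of reaction ξ = 0.867 × 22.2 = 19.247 mol/s
Reaction term: ξ·ΔH°_rxn = 19.247 × -39.6 = -762.2 kJ/s
Sensible, feed 215→25 °C: -216.38 kJ/s
Outlet flows (mol/s): A 2.9526, B 19.247
Sensible, products 25→64.8 °C: 52.834 kJ/s
Q = ΔH = -925.75 kJ/s = -925.75 kW
Heat removed = 3332.7 MJ/h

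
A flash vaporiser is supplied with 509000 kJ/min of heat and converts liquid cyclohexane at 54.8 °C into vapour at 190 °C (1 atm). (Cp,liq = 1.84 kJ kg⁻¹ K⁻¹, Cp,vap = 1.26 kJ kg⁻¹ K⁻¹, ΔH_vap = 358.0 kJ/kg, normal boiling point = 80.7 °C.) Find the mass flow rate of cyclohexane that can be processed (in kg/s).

ṁ = 15.6 kg/s

Δh = 1.84×(80.7−54.8) + 358.0 + 1.26×(190−80.7) = 543.37 kJ/kg
Q = 509000 kJ/min = 8483.3 kJ/s = 8483.3 kJ/s
ṁ = Q/Δh = 8483.3 / 543.37 = 15.612 kg/s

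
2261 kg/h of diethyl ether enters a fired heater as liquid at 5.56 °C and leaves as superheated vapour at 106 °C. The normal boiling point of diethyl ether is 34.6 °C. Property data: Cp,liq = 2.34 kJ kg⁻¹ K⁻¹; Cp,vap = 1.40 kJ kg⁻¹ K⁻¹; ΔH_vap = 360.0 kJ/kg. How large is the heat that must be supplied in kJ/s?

liquid 5.56→34.6 °C: 67.954 kJ/kg
vaporisation at 34.6 °C: 360 kJ/kg
vapour 34.6→106 °C: 99.96 kJ/kg
Δh = 67.954 + 360 + 99.96 = 527.91 kJ/kg
Q = ṁ·Δh = 2261 kg/h × 527.91 kJ/kg = 1.1936e+06 kJ/h
|Q| = 331.56 kW

Q = 332 kJ/s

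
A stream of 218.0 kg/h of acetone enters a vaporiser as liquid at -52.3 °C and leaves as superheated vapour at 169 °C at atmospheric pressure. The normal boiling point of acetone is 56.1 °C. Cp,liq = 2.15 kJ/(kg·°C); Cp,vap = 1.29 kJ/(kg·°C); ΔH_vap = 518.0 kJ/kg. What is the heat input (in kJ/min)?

Q = 3260 kJ/min

liquid -52.3→56.1 °C: 233.06 kJ/kg
vaporisation at 56.1 °C: 518 kJ/kg
vapour 56.1→169 °C: 145.64 kJ/kg
Δh = 233.06 + 518 + 145.64 = 896.7 kJ/kg
Q = ṁ·Δh = 218.0 kg/h × 896.7 kJ/kg = 195480 kJ/h
|Q| = 54.3 kW = 3258 kJ/min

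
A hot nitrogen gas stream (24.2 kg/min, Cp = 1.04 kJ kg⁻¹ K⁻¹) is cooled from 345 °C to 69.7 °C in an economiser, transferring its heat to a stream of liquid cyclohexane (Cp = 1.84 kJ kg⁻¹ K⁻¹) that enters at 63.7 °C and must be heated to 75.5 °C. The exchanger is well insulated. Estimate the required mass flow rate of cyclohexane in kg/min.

ṁ_c = 319 kg/min

Heat released by hot stream: Q = 24.2 × 1.04 × (345 − 69.7) = 6928.8 kJ/min
Energy balance on cold side (adiabatic exchanger): Q = ṁ_c·Cp_c·(T_c,out − T_c,in)
ṁ_c = 6928.8 / [1.84 × (75.5 − 63.7)] = 319.12 kg/min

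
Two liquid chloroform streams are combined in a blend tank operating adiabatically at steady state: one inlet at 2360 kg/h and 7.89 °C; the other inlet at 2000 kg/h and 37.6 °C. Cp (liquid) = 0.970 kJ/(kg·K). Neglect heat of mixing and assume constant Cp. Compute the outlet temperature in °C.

T_out = 21.5 °C

No heat crosses the boundary, so H_out = H_in.
T_out = Σ ṁᵢCp,ᵢTᵢ / Σ ṁᵢCp,ᵢ
      = 91006 / 4229.2 = 21.518 °C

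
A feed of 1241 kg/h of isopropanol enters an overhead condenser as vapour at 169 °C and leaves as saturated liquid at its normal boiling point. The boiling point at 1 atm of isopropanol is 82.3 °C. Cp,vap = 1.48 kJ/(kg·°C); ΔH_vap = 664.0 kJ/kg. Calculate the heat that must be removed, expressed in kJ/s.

vapour 169→82.3 °C: -128.32 kJ/kg
condensation at 82.3 °C: -664 kJ/kg
Δh = -128.32 + -664 = -792.32 kJ/kg
Q = ṁ·Δh = 1241 kg/h × -792.32 kJ/kg = -983260 kJ/h
|Q| = 273.13 kW

Q_c = 273 kJ/s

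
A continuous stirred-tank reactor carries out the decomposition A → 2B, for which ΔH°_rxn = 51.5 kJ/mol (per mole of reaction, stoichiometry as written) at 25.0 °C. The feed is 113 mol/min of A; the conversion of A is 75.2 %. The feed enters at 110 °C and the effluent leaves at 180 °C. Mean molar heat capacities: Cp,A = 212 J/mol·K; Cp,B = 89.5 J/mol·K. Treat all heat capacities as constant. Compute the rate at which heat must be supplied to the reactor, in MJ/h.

Extent of reaction ξ = 0.752 × 113 = 84.976 mol/min
Reaction term: ξ·ΔH°_rxn = 84.976 × 51.5 = 4376.3 kJ/min
Sensible, feed 110→25 °C: -2036.3 kJ/min
Outlet flows (mol/min): A 28.024, B 169.95
Sensible, products 25→180 °C: 3278.5 kJ/min
Q = ΔH = 5618.5 kJ/min = 93.642 kW
Heat supplied = 337.11 MJ/h

Q_in = 337 MJ/h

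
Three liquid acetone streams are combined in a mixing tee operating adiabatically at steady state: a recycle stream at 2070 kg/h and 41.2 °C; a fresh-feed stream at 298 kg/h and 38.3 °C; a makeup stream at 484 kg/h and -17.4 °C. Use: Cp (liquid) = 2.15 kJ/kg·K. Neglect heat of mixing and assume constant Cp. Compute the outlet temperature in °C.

T_out = 31.0 °C

Adiabatic, steady state ⇒ Σ ṁᵢCp,ᵢ(T_out − Tᵢ) = 0
Σ ṁᵢCp,ᵢTᵢ = 2070×2.15×41.2 + 298×2.15×38.3 + 484×2.15×-17.4 = 189790
Σ ṁᵢCp,ᵢ = 2070×2.15 + 298×2.15 + 484×2.15 = 6131.8
T_out = 189790 / 6131.8 = 30.952 °C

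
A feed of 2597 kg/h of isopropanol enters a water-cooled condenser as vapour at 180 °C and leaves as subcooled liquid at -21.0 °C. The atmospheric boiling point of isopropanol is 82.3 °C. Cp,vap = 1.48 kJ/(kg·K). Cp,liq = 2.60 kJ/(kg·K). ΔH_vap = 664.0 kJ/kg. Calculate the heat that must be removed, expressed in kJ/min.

Q_c = 46600 kJ/min

vapour 180→82.3 °C: -144.6 kJ/kg
condensation at 82.3 °C: -664 kJ/kg
liquid 82.3→-21.0 °C: -268.58 kJ/kg
Δh = -144.6 + -664 + -268.58 = -1077.2 kJ/kg
Q = ṁ·Δh = 2597 kg/h × -1077.2 kJ/kg = -2.7974e+06 kJ/h
|Q| = 777.06 kW = 46624 kJ/min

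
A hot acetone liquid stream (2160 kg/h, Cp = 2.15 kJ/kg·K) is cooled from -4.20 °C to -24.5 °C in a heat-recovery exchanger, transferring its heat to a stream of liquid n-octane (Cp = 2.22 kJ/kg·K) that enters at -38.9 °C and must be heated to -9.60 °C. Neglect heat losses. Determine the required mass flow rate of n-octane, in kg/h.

ṁ_c = 1450 kg/h

Heat released by hot stream: Q = 2160 × 2.15 × (-4.20 − -24.5) = 94273 kJ/h
Energy balance on cold side (adiabatic exchanger): Q = ṁ_c·Cp_c·(T_c,out − T_c,in)
ṁ_c = 94273 / [2.22 × (-9.60 − -38.9)] = 1449.3 kg/h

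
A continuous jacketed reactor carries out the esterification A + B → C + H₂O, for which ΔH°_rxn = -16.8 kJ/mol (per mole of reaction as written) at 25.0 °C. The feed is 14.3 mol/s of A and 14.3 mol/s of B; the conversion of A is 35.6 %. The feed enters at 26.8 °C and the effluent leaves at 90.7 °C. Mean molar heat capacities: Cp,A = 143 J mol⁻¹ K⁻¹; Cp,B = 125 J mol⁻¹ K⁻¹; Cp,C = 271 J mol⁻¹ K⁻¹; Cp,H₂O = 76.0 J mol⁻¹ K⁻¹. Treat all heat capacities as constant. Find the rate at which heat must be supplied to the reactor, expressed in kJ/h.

Q_in = 669000 kJ/h

Extent of reaction ξ = 0.356 × 14.3 = 5.0908 mol/s
Reaction term: ξ·ΔH°_rxn = 5.0908 × -16.8 = -85.525 kJ/s
Sensible, feed 26.8→25 °C: -6.8983 kJ/s
Outlet flows (mol/s): A 9.2092, B 9.2092, C 5.0908, H₂O 5.0908
Sensible, products 25→90.7 °C: 278.21 kJ/s
Q = ΔH = 185.79 kJ/s = 185.79 kW
Heat supplied = 668840 kJ/h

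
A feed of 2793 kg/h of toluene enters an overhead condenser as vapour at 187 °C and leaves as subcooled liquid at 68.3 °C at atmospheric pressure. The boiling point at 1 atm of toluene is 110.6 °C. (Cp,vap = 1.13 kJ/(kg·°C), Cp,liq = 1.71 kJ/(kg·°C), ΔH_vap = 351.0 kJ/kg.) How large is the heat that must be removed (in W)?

Q_c = 395000 W

vapour 187→110.6 °C: -86.332 kJ/kg
condensation at 110.6 °C: -351 kJ/kg
liquid 110.6→68.3 °C: -72.333 kJ/kg
Δh = -86.332 + -351 + -72.333 = -509.66 kJ/kg
Q = ṁ·Δh = 2793 kg/h × -509.66 kJ/kg = -1.4235e+06 kJ/h
|Q| = 395.42 kW = 395420 W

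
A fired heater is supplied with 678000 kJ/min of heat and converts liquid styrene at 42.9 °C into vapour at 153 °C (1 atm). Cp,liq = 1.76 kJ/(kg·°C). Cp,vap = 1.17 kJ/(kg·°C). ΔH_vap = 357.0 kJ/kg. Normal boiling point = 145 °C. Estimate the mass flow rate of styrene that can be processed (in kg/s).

ṁ = 20.7 kg/s

Δh = 1.76×(145−42.9) + 357.0 + 1.17×(153−145) = 546.06 kJ/kg
Q = 678000 kJ/min = 11300 kJ/s = 11300 kJ/s
ṁ = Q/Δh = 11300 / 546.06 = 20.694 kg/s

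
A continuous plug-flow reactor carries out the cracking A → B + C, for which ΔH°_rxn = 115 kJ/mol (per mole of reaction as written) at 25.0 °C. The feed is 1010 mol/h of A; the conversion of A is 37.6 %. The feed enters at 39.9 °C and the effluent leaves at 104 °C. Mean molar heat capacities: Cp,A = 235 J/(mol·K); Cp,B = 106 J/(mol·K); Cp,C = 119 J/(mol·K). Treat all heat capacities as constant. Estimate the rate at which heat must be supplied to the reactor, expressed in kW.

Extent of reaction ξ = 0.376 × 1010 = 379.76 mol/h
Reaction term: ξ·ΔH°_rxn = 379.76 × 115 = 43672 kJ/h
Sensible, feed 39.9→25 °C: -3536.5 kJ/h
Outlet flows (mol/h): A 630.24, B 379.76, C 379.76
Sensible, products 25→104 °C: 18451 kJ/h
Q = ΔH = 58587 kJ/h = 16.274 kW
Heat supplied = 16.274 kW

Q_in = 16.3 kW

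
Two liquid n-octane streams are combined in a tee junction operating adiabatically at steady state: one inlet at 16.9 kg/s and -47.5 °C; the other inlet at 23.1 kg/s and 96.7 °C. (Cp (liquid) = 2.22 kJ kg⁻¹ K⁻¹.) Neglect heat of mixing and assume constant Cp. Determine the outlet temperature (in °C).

T_out = 35.8 °C

No heat crosses the boundary, so H_out = H_in.
T_out = Σ ṁᵢCp,ᵢTᵢ / Σ ṁᵢCp,ᵢ
      = 3176.9 / 88.8 = 35.776 °C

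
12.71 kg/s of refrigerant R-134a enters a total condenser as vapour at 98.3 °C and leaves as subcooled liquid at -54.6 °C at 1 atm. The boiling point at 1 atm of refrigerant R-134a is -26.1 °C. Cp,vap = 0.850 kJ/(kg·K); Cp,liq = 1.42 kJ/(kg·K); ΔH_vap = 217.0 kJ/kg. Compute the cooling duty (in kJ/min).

vapour 98.3→-26.1 °C: -105.74 kJ/kg
condensation at -26.1 °C: -217 kJ/kg
liquid -26.1→-54.6 °C: -40.47 kJ/kg
Δh = -105.74 + -217 + -40.47 = -363.21 kJ/kg
Q = ṁ·Δh = 12.71 kg/s × -363.21 kJ/kg = -4616.4 kJ/s
|Q| = 4616.4 kW = 276980 kJ/min

Q_c = 277000 kJ/min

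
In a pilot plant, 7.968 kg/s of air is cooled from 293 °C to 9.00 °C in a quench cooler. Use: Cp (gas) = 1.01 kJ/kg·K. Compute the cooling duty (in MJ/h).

Q = ṁ·Cp·ΔT = 7.968 × 1.01 × (9.00 − 293) = -2285.5 kJ/s
Cooling duty = 8227.9 MJ/h

Q_c = 8230 MJ/h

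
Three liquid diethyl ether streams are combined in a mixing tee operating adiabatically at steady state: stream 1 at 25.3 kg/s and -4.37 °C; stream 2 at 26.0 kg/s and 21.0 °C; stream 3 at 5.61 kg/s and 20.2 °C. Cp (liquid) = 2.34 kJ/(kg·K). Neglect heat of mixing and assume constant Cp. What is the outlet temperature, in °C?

T_out = 9.64 °C

No heat crosses the boundary, so H_out = H_in.
T_out = Σ ṁᵢCp,ᵢTᵢ / Σ ṁᵢCp,ᵢ
      = 1284.1 / 133.17 = 9.6426 °C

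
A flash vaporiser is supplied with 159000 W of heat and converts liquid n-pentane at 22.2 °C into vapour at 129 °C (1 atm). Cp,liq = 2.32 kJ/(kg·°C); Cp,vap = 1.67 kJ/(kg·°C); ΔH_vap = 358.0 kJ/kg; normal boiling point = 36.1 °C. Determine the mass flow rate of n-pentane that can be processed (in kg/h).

Δh = 2.32×(36.1−22.2) + 358.0 + 1.67×(129−36.1) = 545.39 kJ/kg
Q = 159000 W = 159 kJ/s = 572400 kJ/h
ṁ = Q/Δh = 572400 / 545.39 = 1049.5 kg/h

ṁ = 1050 kg/h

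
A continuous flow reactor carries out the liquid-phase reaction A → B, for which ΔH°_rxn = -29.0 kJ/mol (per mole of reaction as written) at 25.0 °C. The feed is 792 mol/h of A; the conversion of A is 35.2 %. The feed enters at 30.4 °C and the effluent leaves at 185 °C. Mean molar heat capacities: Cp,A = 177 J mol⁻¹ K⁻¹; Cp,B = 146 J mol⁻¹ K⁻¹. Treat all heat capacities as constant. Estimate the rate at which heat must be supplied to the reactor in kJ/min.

Q_in = 203 kJ/min

Extent of reaction ξ = 0.352 × 792 = 278.78 mol/h
Reaction term: ξ·ΔH°_rxn = 278.78 × -29.0 = -8084.7 kJ/h
Sensible, feed 30.4→25 °C: -756.99 kJ/h
Outlet flows (mol/h): A 513.22, B 278.78
Sensible, products 25→185 °C: 21047 kJ/h
Q = ΔH = 12205 kJ/h = 3.3903 kW
Heat supplied = 203.42 kJ/min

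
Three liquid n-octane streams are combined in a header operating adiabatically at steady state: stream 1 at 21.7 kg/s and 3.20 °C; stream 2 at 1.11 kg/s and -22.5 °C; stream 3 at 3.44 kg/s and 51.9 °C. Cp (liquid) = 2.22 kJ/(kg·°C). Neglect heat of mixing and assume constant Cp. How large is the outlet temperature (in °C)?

Energy balance with Q = 0: Σ ṁᵢCp,ᵢ(T_out − Tᵢ) = 0
T_out = Σ ṁᵢCp,ᵢTᵢ / Σ ṁᵢCp,ᵢ
      = 495.06 / 58.275 = 8.4953 °C

T_out = 8.50 °C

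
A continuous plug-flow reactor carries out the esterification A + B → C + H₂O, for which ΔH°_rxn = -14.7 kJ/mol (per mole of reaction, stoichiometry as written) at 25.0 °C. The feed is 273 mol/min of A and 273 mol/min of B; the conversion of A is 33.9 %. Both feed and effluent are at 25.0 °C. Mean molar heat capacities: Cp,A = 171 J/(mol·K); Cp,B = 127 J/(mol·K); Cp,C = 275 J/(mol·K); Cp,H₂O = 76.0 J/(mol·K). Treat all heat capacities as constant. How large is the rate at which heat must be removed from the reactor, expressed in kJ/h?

Extent of reaction ξ = 0.339 × 273 = 92.547 mol/min
Reaction term: ξ·ΔH°_rxn = 92.547 × -14.7 = -1360.4 kJ/min
Q = ΔH = -1360.4 kJ/min = -22.674 kW
Heat removed = 81626 kJ/h

Q_out = 81600 kJ/h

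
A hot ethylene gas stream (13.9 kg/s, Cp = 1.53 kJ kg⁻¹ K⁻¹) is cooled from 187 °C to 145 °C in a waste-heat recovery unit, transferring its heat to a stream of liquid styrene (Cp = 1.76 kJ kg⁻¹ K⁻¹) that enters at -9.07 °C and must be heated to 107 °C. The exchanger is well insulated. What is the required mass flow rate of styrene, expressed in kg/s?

ṁ_c = 4.37 kg/s

Heat released by hot stream: Q = 13.9 × 1.53 × (187 − 145) = 893.21 kJ/s
Energy balance on cold side (adiabatic exchanger): Q = ṁ_c·Cp_c·(T_c,out − T_c,in)
ṁ_c = 893.21 / [1.76 × (107 − -9.07)] = 4.3724 kg/s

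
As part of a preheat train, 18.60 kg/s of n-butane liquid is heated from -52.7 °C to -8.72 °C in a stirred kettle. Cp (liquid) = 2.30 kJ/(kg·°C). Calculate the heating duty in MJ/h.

Q = 6770 MJ/h

Q = ṁ·Cp·ΔT = 18.60 × 2.30 × (-8.72 − -52.7) = 1881.5 kJ/s
Heating duty = 6773.3 MJ/h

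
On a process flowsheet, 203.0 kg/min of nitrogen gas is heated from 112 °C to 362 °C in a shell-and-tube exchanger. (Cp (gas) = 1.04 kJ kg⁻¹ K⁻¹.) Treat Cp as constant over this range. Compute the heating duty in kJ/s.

Q = 880 kJ/s

Q = ṁ·Cp·ΔT = 203.0 × 1.04 × (362 − 112) = 52780 kJ/min
Converting: 52780 / 60 s = 879.67 kW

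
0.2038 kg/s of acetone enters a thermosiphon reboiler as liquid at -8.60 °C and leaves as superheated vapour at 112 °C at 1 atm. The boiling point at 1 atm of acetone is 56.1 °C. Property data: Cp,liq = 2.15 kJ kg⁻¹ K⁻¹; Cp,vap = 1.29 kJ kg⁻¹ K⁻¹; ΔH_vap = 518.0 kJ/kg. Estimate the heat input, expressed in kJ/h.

Q = 535000 kJ/h

liquid -8.60→56.1 °C: 139.1 kJ/kg
vaporisation at 56.1 °C: 518 kJ/kg
vapour 56.1→112 °C: 72.111 kJ/kg
Δh = 139.1 + 518 + 72.111 = 729.22 kJ/kg
Q = ṁ·Δh = 0.2038 kg/s × 729.22 kJ/kg = 148.61 kJ/s
|Q| = 148.61 kW = 535010 kJ/h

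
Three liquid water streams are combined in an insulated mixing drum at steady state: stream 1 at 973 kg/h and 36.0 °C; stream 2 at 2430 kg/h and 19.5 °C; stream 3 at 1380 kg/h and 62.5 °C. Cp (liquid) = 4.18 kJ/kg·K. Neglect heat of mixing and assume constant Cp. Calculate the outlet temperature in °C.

T_out = 35.3 °C

Adiabatic, steady state ⇒ Σ ṁᵢCp,ᵢ(T_out − Tᵢ) = 0
T_out = Σ ṁᵢCp,ᵢTᵢ / Σ ṁᵢCp,ᵢ
      = 705010 / 19993 = 35.263 °C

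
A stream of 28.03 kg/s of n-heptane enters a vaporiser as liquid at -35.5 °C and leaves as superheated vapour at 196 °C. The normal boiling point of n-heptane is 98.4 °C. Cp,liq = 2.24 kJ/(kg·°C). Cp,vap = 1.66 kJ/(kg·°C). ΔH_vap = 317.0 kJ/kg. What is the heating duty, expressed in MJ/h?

Q = 78600 MJ/h

liquid -35.5→98.4 °C: 299.94 kJ/kg
vaporisation at 98.4 °C: 317 kJ/kg
vapour 98.4→196 °C: 162.02 kJ/kg
Δh = 299.94 + 317 + 162.02 = 778.95 kJ/kg
Q = ṁ·Δh = 28.03 kg/s × 778.95 kJ/kg = 21834 kJ/s
|Q| = 21834 kW = 78602 MJ/h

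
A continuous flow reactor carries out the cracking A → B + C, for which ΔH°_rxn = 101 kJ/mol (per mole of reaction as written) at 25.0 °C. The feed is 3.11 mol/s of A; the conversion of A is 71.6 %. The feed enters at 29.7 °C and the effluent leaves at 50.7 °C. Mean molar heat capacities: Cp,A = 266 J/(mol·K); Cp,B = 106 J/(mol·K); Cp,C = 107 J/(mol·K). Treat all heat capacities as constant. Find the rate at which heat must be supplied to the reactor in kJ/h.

Q_in = 861000 kJ/h

Extent of reaction ξ = 0.716 × 3.11 = 2.2268 mol/s
Reaction term: ξ·ΔH°_rxn = 2.2268 × 101 = 224.9 kJ/s
Sensible, feed 29.7→25 °C: -3.8881 kJ/s
Outlet flows (mol/s): A 0.88324, B 2.2268, C 2.2268
Sensible, products 25→50.7 °C: 18.228 kJ/s
Q = ΔH = 239.24 kJ/s = 239.24 kW
Heat supplied = 861270 kJ/h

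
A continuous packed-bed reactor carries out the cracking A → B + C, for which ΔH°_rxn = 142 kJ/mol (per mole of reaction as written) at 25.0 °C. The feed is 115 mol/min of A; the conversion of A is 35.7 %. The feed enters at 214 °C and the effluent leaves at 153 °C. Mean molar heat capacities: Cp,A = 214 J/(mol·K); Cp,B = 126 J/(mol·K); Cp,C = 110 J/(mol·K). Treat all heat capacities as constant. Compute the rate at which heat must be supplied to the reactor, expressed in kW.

Extent of reaction ξ = 0.357 × 115 = 41.055 mol/min
Reaction term: ξ·ΔH°_rxn = 41.055 × 142 = 5829.8 kJ/min
Sensible, feed 214→25 °C: -4651.3 kJ/min
Outlet flows (mol/min): A 73.945, B 41.055, C 41.055
Sensible, products 25→153 °C: 3265.7 kJ/min
Q = ΔH = 4444.2 kJ/min = 74.07 kW
Heat supplied = 74.07 kW

Q_in = 74.1 kW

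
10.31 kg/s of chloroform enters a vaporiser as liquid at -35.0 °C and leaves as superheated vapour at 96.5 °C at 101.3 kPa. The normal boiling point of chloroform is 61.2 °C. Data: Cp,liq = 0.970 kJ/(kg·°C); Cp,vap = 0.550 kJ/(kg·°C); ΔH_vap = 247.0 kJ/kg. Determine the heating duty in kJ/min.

liquid -35.0→61.2 °C: 93.314 kJ/kg
vaporisation at 61.2 °C: 247 kJ/kg
vapour 61.2→96.5 °C: 19.415 kJ/kg
Δh = 93.314 + 247 + 19.415 = 359.73 kJ/kg
Q = ṁ·Δh = 10.31 kg/s × 359.73 kJ/kg = 3708.8 kJ/s
|Q| = 3708.8 kW = 222530 kJ/min

Q = 223000 kJ/min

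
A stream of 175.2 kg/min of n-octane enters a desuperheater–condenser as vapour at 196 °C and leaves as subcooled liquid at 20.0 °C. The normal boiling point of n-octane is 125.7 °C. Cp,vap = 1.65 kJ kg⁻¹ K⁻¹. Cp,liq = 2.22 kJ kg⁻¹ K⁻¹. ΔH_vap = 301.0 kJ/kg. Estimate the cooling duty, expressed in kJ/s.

vapour 196→125.7 °C: -115.99 kJ/kg
condensation at 125.7 °C: -301 kJ/kg
liquid 125.7→20.0 °C: -234.65 kJ/kg
Δh = -115.99 + -301 + -234.65 = -651.65 kJ/kg
Q = ṁ·Δh = 175.2 kg/min × -651.65 kJ/kg = -114170 kJ/min
|Q| = 1902.8 kW

Q_c = 1900 kJ/s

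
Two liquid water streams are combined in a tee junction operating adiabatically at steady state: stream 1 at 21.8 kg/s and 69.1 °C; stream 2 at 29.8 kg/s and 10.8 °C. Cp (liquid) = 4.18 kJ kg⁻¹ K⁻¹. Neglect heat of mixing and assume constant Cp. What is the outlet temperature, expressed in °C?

Energy balance with Q = 0: Σ ṁᵢCp,ᵢ(T_out − Tᵢ) = 0
Σ ṁᵢCp,ᵢTᵢ = 21.8×4.18×69.1 + 29.8×4.18×10.8 = 7642
Σ ṁᵢCp,ᵢ = 21.8×4.18 + 29.8×4.18 = 215.69
T_out = 7642 / 215.69 = 35.431 °C

T_out = 35.4 °C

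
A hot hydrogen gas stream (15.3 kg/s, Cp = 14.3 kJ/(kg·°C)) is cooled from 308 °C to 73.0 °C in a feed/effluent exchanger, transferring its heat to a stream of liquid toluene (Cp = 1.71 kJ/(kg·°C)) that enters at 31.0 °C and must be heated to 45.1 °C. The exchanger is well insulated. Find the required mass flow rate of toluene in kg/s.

ṁ_c = 2130 kg/s

Heat released by hot stream: Q = 15.3 × 14.3 × (308 − 73.0) = 51416 kJ/s
Energy balance on cold side (adiabatic exchanger): Q = ṁ_c·Cp_c·(T_c,out − T_c,in)
ṁ_c = 51416 / [1.71 × (45.1 − 31.0)] = 2132.5 kg/s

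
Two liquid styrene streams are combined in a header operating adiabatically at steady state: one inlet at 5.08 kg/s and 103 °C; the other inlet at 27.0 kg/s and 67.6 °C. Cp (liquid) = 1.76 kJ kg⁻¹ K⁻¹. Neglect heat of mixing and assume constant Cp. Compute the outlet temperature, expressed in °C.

T_out = 73.2 °C

No heat crosses the boundary, so H_out = H_in.
Σ ṁᵢCp,ᵢTᵢ = 5.08×1.76×103 + 27.0×1.76×67.6 = 4133.3
Σ ṁᵢCp,ᵢ = 5.08×1.76 + 27.0×1.76 = 56.461
T_out = 4133.3 / 56.461 = 73.206 °C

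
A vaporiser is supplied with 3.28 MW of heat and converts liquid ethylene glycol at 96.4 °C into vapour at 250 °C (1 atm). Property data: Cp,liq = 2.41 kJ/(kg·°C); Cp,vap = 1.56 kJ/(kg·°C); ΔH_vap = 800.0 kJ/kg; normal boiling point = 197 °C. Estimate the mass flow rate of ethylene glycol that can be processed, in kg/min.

ṁ = 175 kg/min

Δh = 2.41×(197−96.4) + 800.0 + 1.56×(250−197) = 1125.1 kJ/kg
Q = 3.28 MW = 3280 kJ/s = 196800 kJ/min
ṁ = Q/Δh = 196800 / 1125.1 = 174.91 kg/min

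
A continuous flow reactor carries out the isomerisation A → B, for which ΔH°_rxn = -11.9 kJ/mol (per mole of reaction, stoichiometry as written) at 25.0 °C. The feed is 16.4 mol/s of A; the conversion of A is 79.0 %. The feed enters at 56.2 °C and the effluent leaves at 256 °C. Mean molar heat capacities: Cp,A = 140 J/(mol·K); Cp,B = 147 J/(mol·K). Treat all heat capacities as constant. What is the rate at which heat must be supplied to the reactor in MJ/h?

Q_in = 1170 MJ/h

Extent of reaction ξ = 0.790 × 16.4 = 12.956 mol/s
Reaction term: ξ·ΔH°_rxn = 12.956 × -11.9 = -154.18 kJ/s
Sensible, feed 56.2→25 °C: -71.635 kJ/s
Outlet flows (mol/s): A 3.444, B 12.956
Sensible, products 25→256 °C: 551.33 kJ/s
Q = ΔH = 325.51 kJ/s = 325.51 kW
Heat supplied = 1171.9 MJ/h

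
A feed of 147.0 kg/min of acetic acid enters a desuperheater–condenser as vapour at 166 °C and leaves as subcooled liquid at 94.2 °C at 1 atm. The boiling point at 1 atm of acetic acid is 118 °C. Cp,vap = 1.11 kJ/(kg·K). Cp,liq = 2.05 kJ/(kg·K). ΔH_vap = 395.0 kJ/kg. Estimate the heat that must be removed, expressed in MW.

Q_c = 1.22 MW

vapour 166→118 °C: -53.28 kJ/kg
condensation at 118 °C: -395 kJ/kg
liquid 118→94.2 °C: -48.79 kJ/kg
Δh = -53.28 + -395 + -48.79 = -497.07 kJ/kg
Q = ṁ·Δh = 147.0 kg/min × -497.07 kJ/kg = -73069 kJ/min
|Q| = 1217.8 kW = 1.2178 MW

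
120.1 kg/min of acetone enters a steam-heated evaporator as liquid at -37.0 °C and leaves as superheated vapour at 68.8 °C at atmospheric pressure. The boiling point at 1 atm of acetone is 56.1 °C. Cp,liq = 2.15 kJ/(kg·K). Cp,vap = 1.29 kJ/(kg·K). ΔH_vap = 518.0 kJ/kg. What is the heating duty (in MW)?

liquid -37.0→56.1 °C: 200.16 kJ/kg
vaporisation at 56.1 °C: 518 kJ/kg
vapour 56.1→68.8 °C: 16.383 kJ/kg
Δh = 200.16 + 518 + 16.383 = 734.55 kJ/kg
Q = ṁ·Δh = 120.1 kg/min × 734.55 kJ/kg = 88219 kJ/min
|Q| = 1470.3 kW = 1.4703 MW

Q = 1.47 MW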